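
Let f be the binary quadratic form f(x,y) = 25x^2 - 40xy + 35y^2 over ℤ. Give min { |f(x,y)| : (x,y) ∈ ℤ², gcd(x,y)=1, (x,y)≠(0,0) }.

translate: b→10 (≡-40 mod 50), so (25,-40,35)→(25,10,20)
flip: (25,10,20)→(20,-10,25)
reduced (well bottom): (20,-10,25) with a≤c, −a<b≤a
well minimum = a = 20

20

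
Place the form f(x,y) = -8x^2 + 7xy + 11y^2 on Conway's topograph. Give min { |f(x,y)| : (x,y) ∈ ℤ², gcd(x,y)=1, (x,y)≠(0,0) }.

river: ρ → (11,15,-4)
river: ρ → (-4,17,7)
river: ρ → (7,11,-10)
river: ρ → (-10,9,8)
river: ρ → (8,7,-11)
river: ρ → (-11,15,4)
river: ρ → (4,17,-7)
river: ρ → (-7,11,10)
river: ρ → (10,9,-8)
river: ρ → (-8,7,11)
closes: descent 0, river 10
min |a| on river = 4

4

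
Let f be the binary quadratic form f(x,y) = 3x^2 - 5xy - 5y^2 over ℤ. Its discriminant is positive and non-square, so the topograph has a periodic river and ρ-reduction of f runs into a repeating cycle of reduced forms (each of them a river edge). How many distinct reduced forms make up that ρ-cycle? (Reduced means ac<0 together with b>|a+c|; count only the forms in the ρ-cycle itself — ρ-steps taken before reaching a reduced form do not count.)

D = 85, ⌊√D⌋ = 9
descent: ρ → (-5,5,3)  [lands on river]
river: ρ → (3,7,-3)
river: ρ → (-3,5,5)
river: ρ → (5,5,-3)
river: ρ → (-3,7,3)
river: ρ → (3,5,-5)
ρ-cycle length = 6 (tail of 1 descent step not counted)

6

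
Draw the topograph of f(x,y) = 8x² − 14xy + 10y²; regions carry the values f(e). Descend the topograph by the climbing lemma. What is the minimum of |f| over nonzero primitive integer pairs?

translate: b→2 (≡-14 mod 16), so (8,-14,10)→(8,2,4)
flip: (8,2,4)→(4,-2,8)
reduced (well bottom): (4,-2,8) with a≤c, −a<b≤a
well minimum = a = 4

4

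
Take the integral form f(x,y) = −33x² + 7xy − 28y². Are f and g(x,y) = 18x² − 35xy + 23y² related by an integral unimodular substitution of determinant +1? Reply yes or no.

D₁ = -3647, D₂ = -431
discriminants differ ⇒ not SL₂(ℤ)-equivalent

no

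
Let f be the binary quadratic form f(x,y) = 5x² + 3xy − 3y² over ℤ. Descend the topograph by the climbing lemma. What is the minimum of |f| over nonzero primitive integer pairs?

river: ρ → (-3,3,5)
river: ρ → (5,7,-1)
river: ρ → (-1,7,5)
river: ρ → (5,3,-3)
closes: descent 0, river 4
min |a| on river = 1

1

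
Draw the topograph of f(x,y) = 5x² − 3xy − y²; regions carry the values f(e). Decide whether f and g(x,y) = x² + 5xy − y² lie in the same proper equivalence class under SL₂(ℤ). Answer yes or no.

D₁ = 29, D₂ = 29
river cycle of f (length 2): (-1, 5, 1), (1, 5, -1)
river cycle of g (length 2): (-1, 5, 1), (1, 5, -1)
cycles coincide ⇒ equivalent

yes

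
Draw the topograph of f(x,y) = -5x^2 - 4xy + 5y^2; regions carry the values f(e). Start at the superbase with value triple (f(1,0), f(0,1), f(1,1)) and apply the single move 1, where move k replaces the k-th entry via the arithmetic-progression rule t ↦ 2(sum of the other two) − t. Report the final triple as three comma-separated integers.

start (-5,5,-4) = (f(1,0),f(0,1),f(1,1))
replace slot 1: 2·(5+(-4)) − (-5) = 7 → (7,5,-4)

7,5,-4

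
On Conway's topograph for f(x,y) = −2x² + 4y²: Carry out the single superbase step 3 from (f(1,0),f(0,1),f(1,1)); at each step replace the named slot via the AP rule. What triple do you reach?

start (-2,4,2) = (f(1,0),f(0,1),f(1,1))
replace slot 3: 2·((-2)+4) − 2 = 2 → (-2,4,2)

-2,4,2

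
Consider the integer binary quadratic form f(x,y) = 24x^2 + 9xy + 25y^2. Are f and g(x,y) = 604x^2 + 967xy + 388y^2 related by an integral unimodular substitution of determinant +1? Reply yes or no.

D₁ = -2319, D₂ = -2319
f: reduced (well bottom): (24,9,25) with a≤c, −a<b≤a
g: translate: b→-241 (≡967 mod 1208), so (604,967,388)→(604,-241,25)
g: flip: (604,-241,25)→(25,241,604)
g: translate: b→-9 (≡241 mod 50), so (25,241,604)→(25,-9,24)
g: flip: (25,-9,24)→(24,9,25)
g: reduced (well bottom): (24,9,25) with a≤c, −a<b≤a
reduced forms (24, 9, 25) vs (24, 9, 25) ⇒ equivalent

yes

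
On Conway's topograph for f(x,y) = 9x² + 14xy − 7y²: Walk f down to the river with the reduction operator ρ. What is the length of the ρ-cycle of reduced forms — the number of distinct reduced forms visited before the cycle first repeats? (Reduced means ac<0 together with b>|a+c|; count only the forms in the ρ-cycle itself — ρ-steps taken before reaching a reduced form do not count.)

D = 448, ⌊√D⌋ = 21
river: ρ → (-7,14,9)
river: ρ → (9,4,-12)
river: ρ → (-12,20,1)
river: ρ → (1,20,-12)
river: ρ → (-12,4,9)
river: ρ → (9,14,-7)
ρ-cycle length = 6 (tail of 0 descent steps not counted)

6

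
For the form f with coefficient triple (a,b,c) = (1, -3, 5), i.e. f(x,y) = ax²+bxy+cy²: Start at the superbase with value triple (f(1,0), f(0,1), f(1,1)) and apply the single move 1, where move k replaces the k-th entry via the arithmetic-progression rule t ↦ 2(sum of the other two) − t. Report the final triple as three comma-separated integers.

start (1,5,3) = (f(1,0),f(0,1),f(1,1))
replace slot 1: 2·(5+3) − 1 = 15 → (15,5,3)

15,5,3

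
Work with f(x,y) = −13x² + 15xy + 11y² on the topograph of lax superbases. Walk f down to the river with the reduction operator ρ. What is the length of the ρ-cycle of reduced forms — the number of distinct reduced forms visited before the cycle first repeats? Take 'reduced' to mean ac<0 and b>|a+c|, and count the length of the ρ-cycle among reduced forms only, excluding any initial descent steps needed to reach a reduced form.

D = 797, ⌊√D⌋ = 28
river: ρ → (11,7,-17)
river: ρ → (-17,27,1)
river: ρ → (1,27,-17)
river: ρ → (-17,7,11)
river: ρ → (11,15,-13)
river: ρ → (-13,11,13)
river: ρ → (13,15,-11)
river: ρ → (-11,7,17)
river: ρ → (17,27,-1)
river: ρ → (-1,27,17)
river: ρ → (17,7,-11)
river: ρ → (-11,15,13)
river: ρ → (13,11,-13)
river: ρ → (-13,15,11)
ρ-cycle length = 14 (tail of 0 descent steps not counted)

14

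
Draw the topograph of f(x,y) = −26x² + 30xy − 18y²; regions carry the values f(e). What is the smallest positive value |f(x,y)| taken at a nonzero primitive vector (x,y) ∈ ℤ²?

translate: b→22 (≡-30 mod 52), so (26,-30,18)→(26,22,14)
flip: (26,22,14)→(14,-22,26)
translate: b→6 (≡-22 mod 28), so (14,-22,26)→(14,6,18)
reduced (well bottom): (14,6,18) with a≤c, −a<b≤a
well minimum |f| = |-14| = 14 (negative-definite)

14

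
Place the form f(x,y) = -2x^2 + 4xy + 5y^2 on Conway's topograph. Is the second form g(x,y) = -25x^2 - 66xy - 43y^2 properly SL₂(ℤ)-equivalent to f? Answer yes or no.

D₁ = 56, D₂ = 56
river cycle of f (length 4): (5, 6, -1), (-1, 6, 5), (5, 4, -2), (-2, 4, 5)
river cycle of g (length 4): (-2, 4, 5), (5, 6, -1), (-1, 6, 5), (5, 4, -2)
cycles coincide ⇒ equivalent

yes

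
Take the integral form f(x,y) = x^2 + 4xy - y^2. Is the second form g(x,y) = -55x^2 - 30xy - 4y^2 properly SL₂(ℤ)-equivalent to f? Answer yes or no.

D₁ = 20, D₂ = 20
river cycle of f (length 2): (-1, 4, 1), (1, 4, -1)
river cycle of g (length 2): (1, 4, -1), (-1, 4, 1)
cycles coincide ⇒ equivalent

yes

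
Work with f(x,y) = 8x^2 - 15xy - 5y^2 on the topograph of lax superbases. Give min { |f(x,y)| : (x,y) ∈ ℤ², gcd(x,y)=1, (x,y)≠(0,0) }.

descent: ρ → (-5,15,8)  [lands on river]
river: ρ → (8,17,-3)
river: ρ → (-3,19,2)
river: ρ → (2,17,-12)
river: ρ → (-12,7,7)
river: ρ → (7,7,-12)
river: ρ → (-12,17,2)
river: ρ → (2,19,-3)
river: ρ → (-3,17,8)
river: ρ → (8,15,-5)
closes: descent 1, river 10
min |a| on river = 2

2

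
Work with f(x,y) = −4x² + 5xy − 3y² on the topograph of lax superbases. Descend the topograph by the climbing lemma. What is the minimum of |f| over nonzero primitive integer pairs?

translate: b→3 (≡-5 mod 8), so (4,-5,3)→(4,3,2)
flip: (4,3,2)→(2,-3,4)
translate: b→1 (≡-3 mod 4), so (2,-3,4)→(2,1,3)
reduced (well bottom): (2,1,3) with a≤c, −a<b≤a
well minimum |f| = |-2| = 2 (negative-definite)

2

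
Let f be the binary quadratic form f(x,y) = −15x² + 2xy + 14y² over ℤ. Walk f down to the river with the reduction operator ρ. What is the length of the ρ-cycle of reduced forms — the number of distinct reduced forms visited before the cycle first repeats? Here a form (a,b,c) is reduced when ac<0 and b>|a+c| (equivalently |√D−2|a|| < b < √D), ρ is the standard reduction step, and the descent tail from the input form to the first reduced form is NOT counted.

D = 844, ⌊√D⌋ = 29
river: ρ → (14,26,-3)
river: ρ → (-3,28,5)
river: ρ → (5,22,-18)
river: ρ → (-18,14,9)
river: ρ → (9,22,-10)
river: ρ → (-10,18,13)
river: ρ → (13,8,-15)
river: ρ → (-15,22,6)
river: ρ → (6,26,-7)
river: ρ → (-7,16,21)
river: ρ → (21,26,-2)
river: ρ → (-2,26,21)
river: ρ → (21,16,-7)
river: ρ → (-7,26,6)
river: ρ → (6,22,-15)
river: ρ → (-15,8,13)
river: ρ → (13,18,-10)
river: ρ → (-10,22,9)
river: ρ → (9,14,-18)
river: ρ → (-18,22,5)
river: ρ → (5,28,-3)
river: ρ → (-3,26,14)
river: ρ → (14,2,-15)
river: ρ → (-15,28,1)
river: ρ → (1,28,-15)
river: ρ → (-15,2,14)
ρ-cycle length = 26 (tail of 0 descent steps not counted)

26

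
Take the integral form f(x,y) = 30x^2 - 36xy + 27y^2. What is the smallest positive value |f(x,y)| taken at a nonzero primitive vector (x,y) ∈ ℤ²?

translate: b→24 (≡-36 mod 60), so (30,-36,27)→(30,24,21)
flip: (30,24,21)→(21,-24,30)
translate: b→18 (≡-24 mod 42), so (21,-24,30)→(21,18,27)
reduced (well bottom): (21,18,27) with a≤c, −a<b≤a
well minimum = a = 21

21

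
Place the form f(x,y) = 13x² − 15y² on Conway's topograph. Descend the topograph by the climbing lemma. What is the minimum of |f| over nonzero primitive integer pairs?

descent: ρ → (-15,0,13)
descent: ρ → (13,26,-2)  [lands on river]
river: ρ → (-2,26,13)
closes: descent 2, river 2
min |a| on river = 2

2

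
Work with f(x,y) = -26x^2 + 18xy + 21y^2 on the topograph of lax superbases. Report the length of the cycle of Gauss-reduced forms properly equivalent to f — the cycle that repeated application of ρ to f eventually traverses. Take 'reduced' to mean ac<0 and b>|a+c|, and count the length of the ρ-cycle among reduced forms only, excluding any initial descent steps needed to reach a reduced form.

D = 2508, ⌊√D⌋ = 50
river: ρ → (21,24,-23)
river: ρ → (-23,22,22)
river: ρ → (22,22,-23)
river: ρ → (-23,24,21)
river: ρ → (21,18,-26)
river: ρ → (-26,34,13)
river: ρ → (13,44,-11)
river: ρ → (-11,44,13)
river: ρ → (13,34,-26)
river: ρ → (-26,18,21)
ρ-cycle length = 10 (tail of 0 descent steps not counted)

10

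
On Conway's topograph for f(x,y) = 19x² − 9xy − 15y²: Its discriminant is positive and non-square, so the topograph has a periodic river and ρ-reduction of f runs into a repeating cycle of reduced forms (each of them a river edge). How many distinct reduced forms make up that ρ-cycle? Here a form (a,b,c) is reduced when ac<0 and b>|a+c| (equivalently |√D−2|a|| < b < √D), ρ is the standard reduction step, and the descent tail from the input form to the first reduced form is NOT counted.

D = 1221, ⌊√D⌋ = 34
descent: ρ → (-15,9,19)  [lands on river]
river: ρ → (19,29,-5)
river: ρ → (-5,31,13)
river: ρ → (13,21,-15)
ρ-cycle length = 4 (tail of 1 descent step not counted)

4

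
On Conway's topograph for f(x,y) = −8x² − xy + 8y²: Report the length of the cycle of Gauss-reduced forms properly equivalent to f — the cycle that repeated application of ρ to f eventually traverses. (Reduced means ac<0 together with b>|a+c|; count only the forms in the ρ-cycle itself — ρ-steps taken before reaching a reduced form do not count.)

D = 257, ⌊√D⌋ = 16
descent: ρ → (8,1,-8)  [lands on river]
river: ρ → (-8,15,1)
river: ρ → (1,15,-8)
river: ρ → (-8,1,8)
river: ρ → (8,15,-1)
river: ρ → (-1,15,8)
ρ-cycle length = 6 (tail of 1 descent step not counted)

6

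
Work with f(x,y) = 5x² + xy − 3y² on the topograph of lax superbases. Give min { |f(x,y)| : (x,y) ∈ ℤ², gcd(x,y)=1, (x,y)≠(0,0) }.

descent: ρ → (-3,5,3)  [lands on river]
river: ρ → (3,7,-1)
river: ρ → (-1,7,3)
river: ρ → (3,5,-3)
river: ρ → (-3,7,1)
river: ρ → (1,7,-3)
closes: descent 1, river 6
min |a| on river = 1

1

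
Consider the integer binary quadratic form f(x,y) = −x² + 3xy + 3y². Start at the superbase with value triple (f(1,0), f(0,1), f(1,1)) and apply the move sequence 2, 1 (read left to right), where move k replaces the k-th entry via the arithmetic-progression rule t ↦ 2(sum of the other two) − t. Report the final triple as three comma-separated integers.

start (-1,3,5) = (f(1,0),f(0,1),f(1,1))
replace slot 2: 2·((-1)+5) − 3 = 5 → (-1,5,5)
replace slot 1: 2·(5+5) − (-1) = 21 → (21,5,5)

21,5,5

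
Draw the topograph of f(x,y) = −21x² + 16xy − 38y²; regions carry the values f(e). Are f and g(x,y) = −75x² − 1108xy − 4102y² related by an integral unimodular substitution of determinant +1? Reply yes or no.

D₁ = -2936, D₂ = -2936
f is negative-definite; reduce −f:
−f: reduced (well bottom): (21,-16,38) with a≤c, −a<b≤a
flip sign back: reduced form of f is (-21,16,-38)
g is negative-definite; reduce −g:
−g: translate: b→58 (≡1108 mod 150), so (75,1108,4102)→(75,58,21)
−g: flip: (75,58,21)→(21,-58,75)
−g: translate: b→-16 (≡-58 mod 42), so (21,-58,75)→(21,-16,38)
−g: reduced (well bottom): (21,-16,38) with a≤c, −a<b≤a
flip sign back: reduced form of g is (-21,16,-38)
reduced forms (-21, 16, -38) vs (-21, 16, -38) ⇒ equivalent

yes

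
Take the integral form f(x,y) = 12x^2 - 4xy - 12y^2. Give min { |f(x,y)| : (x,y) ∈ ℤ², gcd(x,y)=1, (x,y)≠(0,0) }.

descent: ρ → (-12,4,12)  [lands on river]
river: ρ → (12,20,-4)
river: ρ → (-4,20,12)
river: ρ → (12,4,-12)
river: ρ → (-12,20,4)
river: ρ → (4,20,-12)
closes: descent 1, river 6
min |a| on river = 4

4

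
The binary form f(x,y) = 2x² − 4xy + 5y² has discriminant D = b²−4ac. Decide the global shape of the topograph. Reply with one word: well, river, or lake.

D = b²−4ac = (-4)² − 4·2·5 = -24
D < 0 ⇒ definite ⇒ every region one sign ⇒ single well

well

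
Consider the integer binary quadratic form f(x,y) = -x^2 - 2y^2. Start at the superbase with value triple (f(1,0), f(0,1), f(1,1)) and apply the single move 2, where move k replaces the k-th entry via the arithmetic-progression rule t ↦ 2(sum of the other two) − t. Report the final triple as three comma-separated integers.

start (-1,-2,-3) = (f(1,0),f(0,1),f(1,1))
replace slot 2: 2·((-1)+(-3)) − (-2) = -6 → (-1,-6,-3)

-1,-6,-3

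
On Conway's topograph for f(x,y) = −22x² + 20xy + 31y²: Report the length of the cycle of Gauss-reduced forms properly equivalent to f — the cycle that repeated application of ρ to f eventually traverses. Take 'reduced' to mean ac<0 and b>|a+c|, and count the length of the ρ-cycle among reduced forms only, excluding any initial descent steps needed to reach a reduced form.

D = 3128, ⌊√D⌋ = 55
river: ρ → (31,42,-11)
river: ρ → (-11,46,23)
river: ρ → (23,46,-11)
river: ρ → (-11,42,31)
river: ρ → (31,20,-22)
river: ρ → (-22,24,29)
river: ρ → (29,34,-17)
river: ρ → (-17,34,29)
river: ρ → (29,24,-22)
river: ρ → (-22,20,31)
ρ-cycle length = 10 (tail of 0 descent steps not counted)

10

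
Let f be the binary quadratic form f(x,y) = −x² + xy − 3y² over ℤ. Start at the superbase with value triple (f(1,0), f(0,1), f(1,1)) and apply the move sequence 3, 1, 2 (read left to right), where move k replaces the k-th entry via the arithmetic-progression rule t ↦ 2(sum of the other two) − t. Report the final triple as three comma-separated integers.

start (-1,-3,-3) = (f(1,0),f(0,1),f(1,1))
replace slot 3: 2·((-1)+(-3)) − (-3) = -5 → (-1,-3,-5)
replace slot 1: 2·((-3)+(-5)) − (-1) = -15 → (-15,-3,-5)
replace slot 2: 2·((-15)+(-5)) − (-3) = -37 → (-15,-37,-5)

-15,-37,-5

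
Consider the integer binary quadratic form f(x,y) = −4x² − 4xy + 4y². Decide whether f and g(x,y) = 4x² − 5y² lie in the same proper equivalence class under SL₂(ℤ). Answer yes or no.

D₁ = 80, D₂ = 80
river cycle of f (length 2): (4, 4, -4), (-4, 4, 4)
river cycle of g (length 2): (4, 8, -1), (-1, 8, 4)
cycles differ ⇒ inequivalent

no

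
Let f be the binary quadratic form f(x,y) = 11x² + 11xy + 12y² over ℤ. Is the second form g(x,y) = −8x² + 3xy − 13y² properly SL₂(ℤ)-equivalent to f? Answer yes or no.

D₁ = -407, D₂ = -407
f: reduced (well bottom): (11,11,12) with a≤c, −a<b≤a
g is negative-definite; reduce −g:
−g: reduced (well bottom): (8,-3,13) with a≤c, −a<b≤a
flip sign back: reduced form of g is (-8,3,-13)
reduced forms (11, 11, 12) vs (-8, 3, -13) ⇒ inequivalent

no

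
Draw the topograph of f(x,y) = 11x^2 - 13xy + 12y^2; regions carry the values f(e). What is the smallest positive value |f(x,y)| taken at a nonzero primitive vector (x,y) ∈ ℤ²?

translate: b→9 (≡-13 mod 22), so (11,-13,12)→(11,9,10)
flip: (11,9,10)→(10,-9,11)
reduced (well bottom): (10,-9,11) with a≤c, −a<b≤a
well minimum = a = 10

10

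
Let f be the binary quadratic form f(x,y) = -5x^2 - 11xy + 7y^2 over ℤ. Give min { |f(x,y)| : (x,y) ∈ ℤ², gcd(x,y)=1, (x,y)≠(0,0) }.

descent: ρ → (7,11,-5)  [lands on river]
river: ρ → (-5,9,9)
river: ρ → (9,9,-5)
river: ρ → (-5,11,7)
river: ρ → (7,3,-9)
river: ρ → (-9,15,1)
river: ρ → (1,15,-9)
river: ρ → (-9,3,7)
closes: descent 1, river 8
min |a| on river = 1

1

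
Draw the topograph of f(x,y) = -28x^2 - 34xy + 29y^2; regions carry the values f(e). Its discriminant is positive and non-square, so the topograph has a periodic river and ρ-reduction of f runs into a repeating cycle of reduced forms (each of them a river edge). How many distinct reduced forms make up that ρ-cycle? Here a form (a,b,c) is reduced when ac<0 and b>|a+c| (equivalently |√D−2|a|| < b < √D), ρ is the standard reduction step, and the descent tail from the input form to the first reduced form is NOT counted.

D = 4404, ⌊√D⌋ = 66
descent: ρ → (29,34,-28)  [lands on river]
river: ρ → (-28,22,35)
river: ρ → (35,48,-15)
river: ρ → (-15,42,44)
river: ρ → (44,46,-13)
river: ρ → (-13,58,20)
river: ρ → (20,62,-7)
river: ρ → (-7,64,11)
river: ρ → (11,46,-52)
river: ρ → (-52,58,5)
river: ρ → (5,62,-28)
river: ρ → (-28,50,17)
river: ρ → (17,52,-25)
river: ρ → (-25,48,21)
river: ρ → (21,36,-37)
river: ρ → (-37,38,20)
river: ρ → (20,42,-33)
river: ρ → (-33,24,29)
ρ-cycle length = 18 (tail of 1 descent step not counted)

18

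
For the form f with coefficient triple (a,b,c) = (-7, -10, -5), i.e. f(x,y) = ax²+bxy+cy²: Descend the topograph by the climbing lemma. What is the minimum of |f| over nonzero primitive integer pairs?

translate: b→-4 (≡10 mod 14), so (7,10,5)→(7,-4,2)
flip: (7,-4,2)→(2,4,7)
translate: b→0 (≡4 mod 4), so (2,4,7)→(2,0,5)
reduced (well bottom): (2,0,5) with a≤c, −a<b≤a
well minimum |f| = |-2| = 2 (negative-definite)

2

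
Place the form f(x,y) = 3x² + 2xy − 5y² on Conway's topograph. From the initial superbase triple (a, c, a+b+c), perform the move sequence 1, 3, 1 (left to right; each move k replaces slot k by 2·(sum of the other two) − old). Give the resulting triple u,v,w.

start (3,-5,0) = (f(1,0),f(0,1),f(1,1))
replace slot 1: 2·((-5)+0) − 3 = -13 → (-13,-5,0)
replace slot 3: 2·((-13)+(-5)) − 0 = -36 → (-13,-5,-36)
replace slot 1: 2·((-5)+(-36)) − (-13) = -69 → (-69,-5,-36)

-69,-5,-36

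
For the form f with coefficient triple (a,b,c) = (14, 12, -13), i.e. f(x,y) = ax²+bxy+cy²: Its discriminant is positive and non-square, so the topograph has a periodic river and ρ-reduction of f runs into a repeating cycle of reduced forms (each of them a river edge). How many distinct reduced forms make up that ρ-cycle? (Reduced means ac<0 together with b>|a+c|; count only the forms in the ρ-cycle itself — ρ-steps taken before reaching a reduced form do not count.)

D = 872, ⌊√D⌋ = 29
river: ρ → (-13,14,13)
river: ρ → (13,12,-14)
river: ρ → (-14,16,11)
river: ρ → (11,28,-2)
river: ρ → (-2,28,11)
river: ρ → (11,16,-14)
river: ρ → (-14,12,13)
river: ρ → (13,14,-13)
river: ρ → (-13,12,14)
river: ρ → (14,16,-11)
river: ρ → (-11,28,2)
river: ρ → (2,28,-11)
river: ρ → (-11,16,14)
river: ρ → (14,12,-13)
ρ-cycle length = 14 (tail of 0 descent steps not counted)

14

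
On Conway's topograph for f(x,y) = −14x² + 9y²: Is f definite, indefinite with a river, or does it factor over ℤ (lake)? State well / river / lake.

D = b²−4ac = 0² − 4·(-14)·9 = 504
D > 0 non-square ⇒ indefinite ⇒ periodic river

river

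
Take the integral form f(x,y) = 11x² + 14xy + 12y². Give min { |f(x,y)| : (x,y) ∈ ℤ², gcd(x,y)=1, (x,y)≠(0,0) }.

translate: b→-8 (≡14 mod 22), so (11,14,12)→(11,-8,9)
flip: (11,-8,9)→(9,8,11)
reduced (well bottom): (9,8,11) with a≤c, −a<b≤a
well minimum = a = 9

9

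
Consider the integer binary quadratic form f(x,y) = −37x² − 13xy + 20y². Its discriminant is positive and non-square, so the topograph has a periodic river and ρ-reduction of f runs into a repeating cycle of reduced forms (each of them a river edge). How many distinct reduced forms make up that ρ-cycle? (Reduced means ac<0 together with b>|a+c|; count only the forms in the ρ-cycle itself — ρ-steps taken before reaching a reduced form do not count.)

D = 3129, ⌊√D⌋ = 55
descent: ρ → (20,53,-4)  [lands on river]
river: ρ → (-4,51,33)
river: ρ → (33,15,-22)
river: ρ → (-22,29,26)
river: ρ → (26,23,-25)
river: ρ → (-25,27,24)
river: ρ → (24,21,-28)
river: ρ → (-28,35,17)
river: ρ → (17,33,-30)
river: ρ → (-30,27,20)
ρ-cycle length = 10 (tail of 1 descent step not counted)

10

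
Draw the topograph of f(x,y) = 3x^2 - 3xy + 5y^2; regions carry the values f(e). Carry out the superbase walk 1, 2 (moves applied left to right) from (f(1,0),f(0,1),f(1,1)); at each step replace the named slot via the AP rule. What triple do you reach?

start (3,5,5) = (f(1,0),f(0,1),f(1,1))
replace slot 1: 2·(5+5) − 3 = 17 → (17,5,5)
replace slot 2: 2·(17+5) − 5 = 39 → (17,39,5)

17,39,5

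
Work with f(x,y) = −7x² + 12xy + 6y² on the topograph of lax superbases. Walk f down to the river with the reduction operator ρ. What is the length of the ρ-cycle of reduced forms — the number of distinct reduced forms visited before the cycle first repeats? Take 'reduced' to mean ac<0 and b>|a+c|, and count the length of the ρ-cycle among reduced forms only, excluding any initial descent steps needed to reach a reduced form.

D = 312, ⌊√D⌋ = 17
river: ρ → (6,12,-7)
river: ρ → (-7,16,2)
river: ρ → (2,16,-7)
river: ρ → (-7,12,6)
ρ-cycle length = 4 (tail of 0 descent steps not counted)

4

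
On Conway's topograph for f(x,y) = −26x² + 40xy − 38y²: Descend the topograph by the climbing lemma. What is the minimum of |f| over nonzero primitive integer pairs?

translate: b→12 (≡-40 mod 52), so (26,-40,38)→(26,12,24)
flip: (26,12,24)→(24,-12,26)
reduced (well bottom): (24,-12,26) with a≤c, −a<b≤a
well minimum |f| = |-24| = 24 (negative-definite)

24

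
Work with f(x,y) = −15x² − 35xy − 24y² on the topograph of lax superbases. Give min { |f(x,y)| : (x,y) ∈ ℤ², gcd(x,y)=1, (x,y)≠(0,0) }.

translate: b→5 (≡35 mod 30), so (15,35,24)→(15,5,4)
flip: (15,5,4)→(4,-5,15)
translate: b→3 (≡-5 mod 8), so (4,-5,15)→(4,3,14)
reduced (well bottom): (4,3,14) with a≤c, −a<b≤a
well minimum |f| = |-4| = 4 (negative-definite)

4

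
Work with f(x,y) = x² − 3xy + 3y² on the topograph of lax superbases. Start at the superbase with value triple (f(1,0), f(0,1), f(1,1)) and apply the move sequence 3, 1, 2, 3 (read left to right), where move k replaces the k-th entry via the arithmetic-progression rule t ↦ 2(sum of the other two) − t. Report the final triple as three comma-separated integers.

start (1,3,1) = (f(1,0),f(0,1),f(1,1))
replace slot 3: 2·(1+3) − 1 = 7 → (1,3,7)
replace slot 1: 2·(3+7) − 1 = 19 → (19,3,7)
replace slot 2: 2·(19+7) − 3 = 49 → (19,49,7)
replace slot 3: 2·(19+49) − 7 = 129 → (19,49,129)

19,49,129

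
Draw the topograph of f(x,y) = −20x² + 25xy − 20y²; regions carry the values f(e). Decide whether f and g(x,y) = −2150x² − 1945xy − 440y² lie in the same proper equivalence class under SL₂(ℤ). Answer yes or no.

D₁ = -975, D₂ = -975
f is negative-definite; reduce −f:
−f: translate: b→15 (≡-25 mod 40), so (20,-25,20)→(20,15,15)
−f: flip: (20,15,15)→(15,-15,20)
−f: translate: b→15 (≡-15 mod 30), so (15,-15,20)→(15,15,20)
−f: reduced (well bottom): (15,15,20) with a≤c, −a<b≤a
flip sign back: reduced form of f is (-15,-15,-20)
g is negative-definite; reduce −g:
−g: flip: (2150,1945,440)→(440,-1945,2150)
−g: translate: b→-185 (≡-1945 mod 880), so (440,-1945,2150)→(440,-185,20)
−g: flip: (440,-185,20)→(20,185,440)
−g: translate: b→-15 (≡185 mod 40), so (20,185,440)→(20,-15,15)
−g: flip: (20,-15,15)→(15,15,20)
−g: reduced (well bottom): (15,15,20) with a≤c, −a<b≤a
flip sign back: reduced form of g is (-15,-15,-20)
reduced forms (-15, -15, -20) vs (-15, -15, -20) ⇒ equivalent

yes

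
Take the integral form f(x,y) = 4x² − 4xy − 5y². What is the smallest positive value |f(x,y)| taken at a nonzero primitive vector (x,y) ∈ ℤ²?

descent: ρ → (-5,4,4)  [lands on river]
river: ρ → (4,4,-5)
river: ρ → (-5,6,3)
river: ρ → (3,6,-5)
closes: descent 1, river 4
min |a| on river = 3

3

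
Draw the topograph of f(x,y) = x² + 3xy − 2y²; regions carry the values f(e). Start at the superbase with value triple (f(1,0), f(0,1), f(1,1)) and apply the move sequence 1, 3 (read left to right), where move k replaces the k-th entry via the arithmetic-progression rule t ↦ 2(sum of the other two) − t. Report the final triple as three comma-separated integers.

start (1,-2,2) = (f(1,0),f(0,1),f(1,1))
replace slot 1: 2·((-2)+2) − 1 = -1 → (-1,-2,2)
replace slot 3: 2·((-1)+(-2)) − 2 = -8 → (-1,-2,-8)

-1,-2,-8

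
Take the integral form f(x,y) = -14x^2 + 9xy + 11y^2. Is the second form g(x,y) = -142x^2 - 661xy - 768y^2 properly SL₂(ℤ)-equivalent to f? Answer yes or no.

D₁ = 697, D₂ = 697
river cycle of f (length 18): (11, 13, -12), (-12, 11, 12), (12, 13, -11), (-11, 9, 14), (14, 19, -6), (-6, 17, 17), (17, 17, -6), (-6, 19, 14), (14, 9, -11), (-11, 13, 12), … (8 more)
river cycle of g (length 18): (-14, 9, 11), (11, 13, -12), (-12, 11, 12), (12, 13, -11), (-11, 9, 14), (14, 19, -6), (-6, 17, 17), (17, 17, -6), (-6, 19, 14), (14, 9, -11), … (8 more)
cycles coincide ⇒ equivalent

yes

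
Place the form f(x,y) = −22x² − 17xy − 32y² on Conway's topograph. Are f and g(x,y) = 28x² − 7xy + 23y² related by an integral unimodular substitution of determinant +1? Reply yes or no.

D₁ = -2527, D₂ = -2527
f is negative-definite; reduce −f:
−f: reduced (well bottom): (22,17,32) with a≤c, −a<b≤a
flip sign back: reduced form of f is (-22,-17,-32)
g: flip: (28,-7,23)→(23,7,28)
g: reduced (well bottom): (23,7,28) with a≤c, −a<b≤a
reduced forms (-22, -17, -32) vs (23, 7, 28) ⇒ inequivalent

no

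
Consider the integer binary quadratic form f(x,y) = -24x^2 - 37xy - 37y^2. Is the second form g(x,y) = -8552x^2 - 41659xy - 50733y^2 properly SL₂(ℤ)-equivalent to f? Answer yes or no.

D₁ = -2183, D₂ = -2183
f is negative-definite; reduce −f:
−f: translate: b→-11 (≡37 mod 48), so (24,37,37)→(24,-11,24)
−f: flip: (24,-11,24)→(24,11,24)
−f: reduced (well bottom): (24,11,24) with a≤c, −a<b≤a
flip sign back: reduced form of f is (-24,-11,-24)
g is negative-definite; reduce −g:
−g: translate: b→7451 (≡41659 mod 17104), so (8552,41659,50733)→(8552,7451,1623)
−g: flip: (8552,7451,1623)→(1623,-7451,8552)
−g: translate: b→-959 (≡-7451 mod 3246), so (1623,-7451,8552)→(1623,-959,142)
−g: flip: (1623,-959,142)→(142,959,1623)
−g: translate: b→107 (≡959 mod 284), so (142,959,1623)→(142,107,24)
−g: flip: (142,107,24)→(24,-107,142)
−g: translate: b→-11 (≡-107 mod 48), so (24,-107,142)→(24,-11,24)
−g: flip: (24,-11,24)→(24,11,24)
−g: reduced (well bottom): (24,11,24) with a≤c, −a<b≤a
flip sign back: reduced form of g is (-24,-11,-24)
reduced forms (-24, -11, -24) vs (-24, -11, -24) ⇒ equivalent

yes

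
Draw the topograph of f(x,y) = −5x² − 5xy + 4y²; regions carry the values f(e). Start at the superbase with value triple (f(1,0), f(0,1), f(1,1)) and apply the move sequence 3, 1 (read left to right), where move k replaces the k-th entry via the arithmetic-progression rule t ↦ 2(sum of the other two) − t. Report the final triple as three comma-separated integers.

start (-5,4,-6) = (f(1,0),f(0,1),f(1,1))
replace slot 3: 2·((-5)+4) − (-6) = 4 → (-5,4,4)
replace slot 1: 2·(4+4) − (-5) = 21 → (21,4,4)

21,4,4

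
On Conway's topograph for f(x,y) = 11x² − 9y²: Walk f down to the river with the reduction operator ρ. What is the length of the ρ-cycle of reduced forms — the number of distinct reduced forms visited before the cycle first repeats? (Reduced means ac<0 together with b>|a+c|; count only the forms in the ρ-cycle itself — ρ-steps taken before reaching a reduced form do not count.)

D = 396, ⌊√D⌋ = 19
descent: ρ → (-9,18,2)  [lands on river]
river: ρ → (2,18,-9)
ρ-cycle length = 2 (tail of 1 descent step not counted)

2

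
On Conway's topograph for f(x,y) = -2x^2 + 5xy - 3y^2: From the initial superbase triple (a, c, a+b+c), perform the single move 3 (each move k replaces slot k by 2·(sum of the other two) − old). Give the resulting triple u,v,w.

start (-2,-3,0) = (f(1,0),f(0,1),f(1,1))
replace slot 3: 2·((-2)+(-3)) − 0 = -10 → (-2,-3,-10)

-2,-3,-10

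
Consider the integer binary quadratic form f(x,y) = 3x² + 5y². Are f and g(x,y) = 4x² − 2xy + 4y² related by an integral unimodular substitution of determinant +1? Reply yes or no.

D₁ = -60, D₂ = -60
f: reduced (well bottom): (3,0,5) with a≤c, −a<b≤a
g: flip: (4,-2,4)→(4,2,4)
g: reduced (well bottom): (4,2,4) with a≤c, −a<b≤a
reduced forms (3, 0, 5) vs (4, 2, 4) ⇒ inequivalent

no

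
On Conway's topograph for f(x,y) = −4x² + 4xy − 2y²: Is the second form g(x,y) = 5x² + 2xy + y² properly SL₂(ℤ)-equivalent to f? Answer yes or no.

D₁ = -16, D₂ = -16
f is negative-definite; reduce −f:
−f: translate: b→4 (≡-4 mod 8), so (4,-4,2)→(4,4,2)
−f: flip: (4,4,2)→(2,-4,4)
−f: translate: b→0 (≡-4 mod 4), so (2,-4,4)→(2,0,2)
−f: reduced (well bottom): (2,0,2) with a≤c, −a<b≤a
flip sign back: reduced form of f is (-2,0,-2)
g: flip: (5,2,1)→(1,-2,5)
g: translate: b→0 (≡-2 mod 2), so (1,-2,5)→(1,0,4)
g: reduced (well bottom): (1,0,4) with a≤c, −a<b≤a
reduced forms (-2, 0, -2) vs (1, 0, 4) ⇒ inequivalent

no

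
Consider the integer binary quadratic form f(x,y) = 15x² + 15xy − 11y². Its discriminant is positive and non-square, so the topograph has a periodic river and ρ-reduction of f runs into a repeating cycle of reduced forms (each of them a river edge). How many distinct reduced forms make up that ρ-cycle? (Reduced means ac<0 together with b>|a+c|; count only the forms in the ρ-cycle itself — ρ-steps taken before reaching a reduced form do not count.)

D = 885, ⌊√D⌋ = 29
river: ρ → (-11,29,1)
river: ρ → (1,29,-11)
river: ρ → (-11,15,15)
river: ρ → (15,15,-11)
ρ-cycle length = 4 (tail of 0 descent steps not counted)

4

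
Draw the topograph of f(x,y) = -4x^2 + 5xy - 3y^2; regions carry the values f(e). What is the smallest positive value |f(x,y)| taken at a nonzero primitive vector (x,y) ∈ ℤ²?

translate: b→3 (≡-5 mod 8), so (4,-5,3)→(4,3,2)
flip: (4,3,2)→(2,-3,4)
translate: b→1 (≡-3 mod 4), so (2,-3,4)→(2,1,3)
reduced (well bottom): (2,1,3) with a≤c, −a<b≤a
well minimum |f| = |-2| = 2 (negative-definite)

2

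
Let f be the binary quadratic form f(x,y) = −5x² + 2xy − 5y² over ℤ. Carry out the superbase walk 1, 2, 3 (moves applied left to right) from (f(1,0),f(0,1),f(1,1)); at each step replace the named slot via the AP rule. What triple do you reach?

start (-5,-5,-8) = (f(1,0),f(0,1),f(1,1))
replace slot 1: 2·((-5)+(-8)) − (-5) = -21 → (-21,-5,-8)
replace slot 2: 2·((-21)+(-8)) − (-5) = -53 → (-21,-53,-8)
replace slot 3: 2·((-21)+(-53)) − (-8) = -140 → (-21,-53,-140)

-21,-53,-140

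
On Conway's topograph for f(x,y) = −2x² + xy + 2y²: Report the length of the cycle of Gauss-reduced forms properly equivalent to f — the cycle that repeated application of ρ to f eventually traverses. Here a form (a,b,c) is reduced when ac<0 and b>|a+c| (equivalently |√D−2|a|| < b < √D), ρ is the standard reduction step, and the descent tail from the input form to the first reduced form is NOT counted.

D = 17, ⌊√D⌋ = 4
river: ρ → (2,3,-1)
river: ρ → (-1,3,2)
river: ρ → (2,1,-2)
river: ρ → (-2,3,1)
river: ρ → (1,3,-2)
river: ρ → (-2,1,2)
ρ-cycle length = 6 (tail of 0 descent steps not counted)

6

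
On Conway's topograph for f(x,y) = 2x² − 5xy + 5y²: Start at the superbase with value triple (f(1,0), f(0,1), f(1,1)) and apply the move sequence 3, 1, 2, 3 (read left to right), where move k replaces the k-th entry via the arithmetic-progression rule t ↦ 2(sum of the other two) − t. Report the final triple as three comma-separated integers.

start (2,5,2) = (f(1,0),f(0,1),f(1,1))
replace slot 3: 2·(2+5) − 2 = 12 → (2,5,12)
replace slot 1: 2·(5+12) − 2 = 32 → (32,5,12)
replace slot 2: 2·(32+12) − 5 = 83 → (32,83,12)
replace slot 3: 2·(32+83) − 12 = 218 → (32,83,218)

32,83,218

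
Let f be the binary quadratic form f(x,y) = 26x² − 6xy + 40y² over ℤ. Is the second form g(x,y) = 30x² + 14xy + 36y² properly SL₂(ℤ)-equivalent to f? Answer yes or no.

D₁ = -4124, D₂ = -4124
f: reduced (well bottom): (26,-6,40) with a≤c, −a<b≤a
g: reduced (well bottom): (30,14,36) with a≤c, −a<b≤a
reduced forms (26, -6, 40) vs (30, 14, 36) ⇒ inequivalent

no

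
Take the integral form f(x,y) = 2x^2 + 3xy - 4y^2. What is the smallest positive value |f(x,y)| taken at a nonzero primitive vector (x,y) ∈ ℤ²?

river: ρ → (-4,5,1)
river: ρ → (1,5,-4)
river: ρ → (-4,3,2)
river: ρ → (2,5,-2)
river: ρ → (-2,3,4)
river: ρ → (4,5,-1)
river: ρ → (-1,5,4)
river: ρ → (4,3,-2)
river: ρ → (-2,5,2)
river: ρ → (2,3,-4)
closes: descent 0, river 10
min |a| on river = 1

1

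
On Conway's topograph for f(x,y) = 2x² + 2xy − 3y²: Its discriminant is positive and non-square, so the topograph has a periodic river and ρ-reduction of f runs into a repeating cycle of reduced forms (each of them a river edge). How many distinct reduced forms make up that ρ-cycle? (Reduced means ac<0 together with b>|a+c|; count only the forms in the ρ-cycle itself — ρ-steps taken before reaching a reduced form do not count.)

D = 28, ⌊√D⌋ = 5
river: ρ → (-3,4,1)
river: ρ → (1,4,-3)
river: ρ → (-3,2,2)
river: ρ → (2,2,-3)
ρ-cycle length = 4 (tail of 0 descent steps not counted)

4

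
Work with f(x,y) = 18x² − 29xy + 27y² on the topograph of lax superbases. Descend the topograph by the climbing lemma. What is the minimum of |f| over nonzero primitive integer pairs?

translate: b→7 (≡-29 mod 36), so (18,-29,27)→(18,7,16)
flip: (18,7,16)→(16,-7,18)
reduced (well bottom): (16,-7,18) with a≤c, −a<b≤a
well minimum = a = 16

16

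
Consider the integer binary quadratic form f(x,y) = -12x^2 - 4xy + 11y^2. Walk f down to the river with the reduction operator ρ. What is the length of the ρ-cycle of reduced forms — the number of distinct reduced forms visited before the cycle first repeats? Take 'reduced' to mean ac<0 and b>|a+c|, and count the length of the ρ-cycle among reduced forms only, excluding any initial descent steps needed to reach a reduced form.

D = 544, ⌊√D⌋ = 23
descent: ρ → (11,4,-12)  [lands on river]
river: ρ → (-12,20,3)
river: ρ → (3,22,-5)
river: ρ → (-5,18,11)
ρ-cycle length = 4 (tail of 1 descent step not counted)

4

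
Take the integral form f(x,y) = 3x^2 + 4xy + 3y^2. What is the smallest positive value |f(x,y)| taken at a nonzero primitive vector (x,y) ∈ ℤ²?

translate: b→-2 (≡4 mod 6), so (3,4,3)→(3,-2,2)
flip: (3,-2,2)→(2,2,3)
reduced (well bottom): (2,2,3) with a≤c, −a<b≤a
well minimum = a = 2

2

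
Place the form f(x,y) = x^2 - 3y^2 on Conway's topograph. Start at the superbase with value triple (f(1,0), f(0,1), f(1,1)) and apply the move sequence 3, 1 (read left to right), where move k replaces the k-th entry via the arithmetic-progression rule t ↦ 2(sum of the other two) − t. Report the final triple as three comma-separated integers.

start (1,-3,-2) = (f(1,0),f(0,1),f(1,1))
replace slot 3: 2·(1+(-3)) − (-2) = -2 → (1,-3,-2)
replace slot 1: 2·((-3)+(-2)) − 1 = -11 → (-11,-3,-2)

-11,-3,-2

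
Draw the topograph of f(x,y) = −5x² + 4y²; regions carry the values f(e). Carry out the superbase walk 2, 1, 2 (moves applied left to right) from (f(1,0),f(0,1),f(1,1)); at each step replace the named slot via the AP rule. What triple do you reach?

start (-5,4,-1) = (f(1,0),f(0,1),f(1,1))
replace slot 2: 2·((-5)+(-1)) − 4 = -16 → (-5,-16,-1)
replace slot 1: 2·((-16)+(-1)) − (-5) = -29 → (-29,-16,-1)
replace slot 2: 2·((-29)+(-1)) − (-16) = -44 → (-29,-44,-1)

-29,-44,-1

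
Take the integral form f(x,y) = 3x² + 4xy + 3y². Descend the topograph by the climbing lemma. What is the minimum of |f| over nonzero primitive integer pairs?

translate: b→-2 (≡4 mod 6), so (3,4,3)→(3,-2,2)
flip: (3,-2,2)→(2,2,3)
reduced (well bottom): (2,2,3) with a≤c, −a<b≤a
well minimum = a = 2

2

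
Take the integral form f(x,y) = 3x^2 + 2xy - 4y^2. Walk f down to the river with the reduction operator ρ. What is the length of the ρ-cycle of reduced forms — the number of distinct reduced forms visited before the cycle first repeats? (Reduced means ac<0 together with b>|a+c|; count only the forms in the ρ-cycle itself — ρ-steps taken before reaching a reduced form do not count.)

D = 52, ⌊√D⌋ = 7
river: ρ → (-4,6,1)
river: ρ → (1,6,-4)
river: ρ → (-4,2,3)
river: ρ → (3,4,-3)
river: ρ → (-3,2,4)
river: ρ → (4,6,-1)
river: ρ → (-1,6,4)
river: ρ → (4,2,-3)
river: ρ → (-3,4,3)
river: ρ → (3,2,-4)
ρ-cycle length = 10 (tail of 0 descent steps not counted)

10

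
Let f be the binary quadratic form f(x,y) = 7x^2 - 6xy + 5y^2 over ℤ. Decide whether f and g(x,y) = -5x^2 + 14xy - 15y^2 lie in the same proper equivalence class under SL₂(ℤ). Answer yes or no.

D₁ = -104, D₂ = -104
f: flip: (7,-6,5)→(5,6,7)
f: translate: b→-4 (≡6 mod 10), so (5,6,7)→(5,-4,6)
f: reduced (well bottom): (5,-4,6) with a≤c, −a<b≤a
g is negative-definite; reduce −g:
−g: translate: b→-4 (≡-14 mod 10), so (5,-14,15)→(5,-4,6)
−g: reduced (well bottom): (5,-4,6) with a≤c, −a<b≤a
flip sign back: reduced form of g is (-5,4,-6)
reduced forms (5, -4, 6) vs (-5, 4, -6) ⇒ inequivalent

no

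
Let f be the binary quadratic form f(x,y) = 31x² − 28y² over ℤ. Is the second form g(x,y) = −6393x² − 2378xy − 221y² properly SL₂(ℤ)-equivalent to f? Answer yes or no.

D₁ = 3472, D₂ = 3472
river cycle of f (length 8): (-28, 56, 3), (3, 58, -9), (-9, 50, 27), (27, 58, -1), (-1, 58, 27), (27, 50, -9), (-9, 58, 3), (3, 56, -28)
river cycle of g (length 8): (-28, 56, 3), (3, 58, -9), (-9, 50, 27), (27, 58, -1), (-1, 58, 27), (27, 50, -9), (-9, 58, 3), (3, 56, -28)
cycles coincide ⇒ equivalent

yes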